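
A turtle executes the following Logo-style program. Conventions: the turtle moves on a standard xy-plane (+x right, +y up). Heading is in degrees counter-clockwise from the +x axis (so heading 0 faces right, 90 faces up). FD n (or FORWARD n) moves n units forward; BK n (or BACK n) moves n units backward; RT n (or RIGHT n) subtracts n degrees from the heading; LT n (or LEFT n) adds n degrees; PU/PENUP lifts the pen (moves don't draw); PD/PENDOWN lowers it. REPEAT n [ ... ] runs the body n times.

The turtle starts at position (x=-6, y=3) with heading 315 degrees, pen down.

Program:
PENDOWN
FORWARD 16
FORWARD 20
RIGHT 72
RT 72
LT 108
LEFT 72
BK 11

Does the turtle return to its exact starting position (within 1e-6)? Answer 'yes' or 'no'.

Executing turtle program step by step:
Start: pos=(-6,3), heading=315, pen down
PD: pen down
FD 16: (-6,3) -> (5.314,-8.314) [heading=315, draw]
FD 20: (5.314,-8.314) -> (19.456,-22.456) [heading=315, draw]
RT 72: heading 315 -> 243
RT 72: heading 243 -> 171
LT 108: heading 171 -> 279
LT 72: heading 279 -> 351
BK 11: (19.456,-22.456) -> (8.591,-20.735) [heading=351, draw]
Final: pos=(8.591,-20.735), heading=351, 3 segment(s) drawn

Start position: (-6, 3)
Final position: (8.591, -20.735)
Distance = 27.861; >= 1e-6 -> NOT closed

Answer: no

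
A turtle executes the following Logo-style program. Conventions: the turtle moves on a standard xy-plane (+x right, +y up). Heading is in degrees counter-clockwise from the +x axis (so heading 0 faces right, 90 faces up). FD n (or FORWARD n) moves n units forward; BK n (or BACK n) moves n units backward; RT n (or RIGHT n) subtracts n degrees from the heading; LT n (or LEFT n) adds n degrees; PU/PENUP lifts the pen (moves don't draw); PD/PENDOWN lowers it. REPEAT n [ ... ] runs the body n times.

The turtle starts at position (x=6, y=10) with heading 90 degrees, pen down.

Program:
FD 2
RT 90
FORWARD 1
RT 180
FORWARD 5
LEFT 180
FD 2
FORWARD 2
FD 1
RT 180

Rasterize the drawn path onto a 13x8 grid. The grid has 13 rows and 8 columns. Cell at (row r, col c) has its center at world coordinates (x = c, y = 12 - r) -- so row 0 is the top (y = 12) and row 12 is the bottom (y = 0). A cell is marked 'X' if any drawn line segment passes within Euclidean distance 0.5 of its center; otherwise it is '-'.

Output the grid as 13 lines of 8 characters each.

Segment 0: (6,10) -> (6,12)
Segment 1: (6,12) -> (7,12)
Segment 2: (7,12) -> (2,12)
Segment 3: (2,12) -> (4,12)
Segment 4: (4,12) -> (6,12)
Segment 5: (6,12) -> (7,12)

Answer: --XXXXXX
------X-
------X-
--------
--------
--------
--------
--------
--------
--------
--------
--------
--------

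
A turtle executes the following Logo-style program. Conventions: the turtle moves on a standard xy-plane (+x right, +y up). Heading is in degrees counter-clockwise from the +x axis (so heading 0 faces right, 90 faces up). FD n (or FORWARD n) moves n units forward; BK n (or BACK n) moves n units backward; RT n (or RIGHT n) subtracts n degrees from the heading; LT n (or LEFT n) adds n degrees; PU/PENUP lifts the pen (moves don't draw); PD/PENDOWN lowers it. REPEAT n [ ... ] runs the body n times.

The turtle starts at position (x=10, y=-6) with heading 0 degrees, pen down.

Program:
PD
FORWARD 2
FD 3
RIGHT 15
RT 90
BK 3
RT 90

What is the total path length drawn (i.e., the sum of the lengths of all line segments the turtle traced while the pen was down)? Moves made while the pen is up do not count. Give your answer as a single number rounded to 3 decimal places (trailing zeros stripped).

Answer: 8

Derivation:
Executing turtle program step by step:
Start: pos=(10,-6), heading=0, pen down
PD: pen down
FD 2: (10,-6) -> (12,-6) [heading=0, draw]
FD 3: (12,-6) -> (15,-6) [heading=0, draw]
RT 15: heading 0 -> 345
RT 90: heading 345 -> 255
BK 3: (15,-6) -> (15.776,-3.102) [heading=255, draw]
RT 90: heading 255 -> 165
Final: pos=(15.776,-3.102), heading=165, 3 segment(s) drawn

Segment lengths:
  seg 1: (10,-6) -> (12,-6), length = 2
  seg 2: (12,-6) -> (15,-6), length = 3
  seg 3: (15,-6) -> (15.776,-3.102), length = 3
Total = 8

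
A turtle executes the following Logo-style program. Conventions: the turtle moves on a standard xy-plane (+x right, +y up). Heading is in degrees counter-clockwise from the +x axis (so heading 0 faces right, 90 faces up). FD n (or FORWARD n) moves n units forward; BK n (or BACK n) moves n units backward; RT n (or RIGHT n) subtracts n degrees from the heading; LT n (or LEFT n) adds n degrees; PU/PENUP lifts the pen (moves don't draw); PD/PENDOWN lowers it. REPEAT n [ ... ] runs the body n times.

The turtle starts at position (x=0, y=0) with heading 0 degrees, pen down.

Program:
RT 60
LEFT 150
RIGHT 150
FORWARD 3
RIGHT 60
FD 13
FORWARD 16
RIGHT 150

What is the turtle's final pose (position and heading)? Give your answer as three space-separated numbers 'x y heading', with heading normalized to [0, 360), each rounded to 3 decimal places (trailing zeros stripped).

Answer: -13 -27.713 90

Derivation:
Executing turtle program step by step:
Start: pos=(0,0), heading=0, pen down
RT 60: heading 0 -> 300
LT 150: heading 300 -> 90
RT 150: heading 90 -> 300
FD 3: (0,0) -> (1.5,-2.598) [heading=300, draw]
RT 60: heading 300 -> 240
FD 13: (1.5,-2.598) -> (-5,-13.856) [heading=240, draw]
FD 16: (-5,-13.856) -> (-13,-27.713) [heading=240, draw]
RT 150: heading 240 -> 90
Final: pos=(-13,-27.713), heading=90, 3 segment(s) drawn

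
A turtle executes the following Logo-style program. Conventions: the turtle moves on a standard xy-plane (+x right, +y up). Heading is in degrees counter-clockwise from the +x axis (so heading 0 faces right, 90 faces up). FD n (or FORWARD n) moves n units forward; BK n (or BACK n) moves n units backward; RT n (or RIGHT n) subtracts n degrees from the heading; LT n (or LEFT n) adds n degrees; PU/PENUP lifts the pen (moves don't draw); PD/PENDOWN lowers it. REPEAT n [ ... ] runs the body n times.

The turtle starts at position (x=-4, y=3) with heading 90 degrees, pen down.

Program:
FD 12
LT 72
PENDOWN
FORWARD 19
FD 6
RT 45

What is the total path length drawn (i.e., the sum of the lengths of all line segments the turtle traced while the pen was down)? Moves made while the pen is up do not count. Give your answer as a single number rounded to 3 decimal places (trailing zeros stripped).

Executing turtle program step by step:
Start: pos=(-4,3), heading=90, pen down
FD 12: (-4,3) -> (-4,15) [heading=90, draw]
LT 72: heading 90 -> 162
PD: pen down
FD 19: (-4,15) -> (-22.07,20.871) [heading=162, draw]
FD 6: (-22.07,20.871) -> (-27.776,22.725) [heading=162, draw]
RT 45: heading 162 -> 117
Final: pos=(-27.776,22.725), heading=117, 3 segment(s) drawn

Segment lengths:
  seg 1: (-4,3) -> (-4,15), length = 12
  seg 2: (-4,15) -> (-22.07,20.871), length = 19
  seg 3: (-22.07,20.871) -> (-27.776,22.725), length = 6
Total = 37

Answer: 37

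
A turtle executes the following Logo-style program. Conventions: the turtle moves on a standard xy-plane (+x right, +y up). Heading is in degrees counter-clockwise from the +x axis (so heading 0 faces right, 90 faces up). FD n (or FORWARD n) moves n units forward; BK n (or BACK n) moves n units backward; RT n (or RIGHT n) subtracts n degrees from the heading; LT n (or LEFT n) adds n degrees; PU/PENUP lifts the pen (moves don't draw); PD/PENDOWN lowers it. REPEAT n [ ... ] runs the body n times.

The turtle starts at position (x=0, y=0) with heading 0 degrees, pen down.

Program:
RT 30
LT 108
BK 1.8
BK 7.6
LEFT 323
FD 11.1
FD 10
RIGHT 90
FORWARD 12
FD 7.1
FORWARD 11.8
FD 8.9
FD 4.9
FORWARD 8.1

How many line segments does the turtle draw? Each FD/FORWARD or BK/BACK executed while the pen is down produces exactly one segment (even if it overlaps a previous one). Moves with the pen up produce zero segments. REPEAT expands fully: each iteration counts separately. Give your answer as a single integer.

Answer: 10

Derivation:
Executing turtle program step by step:
Start: pos=(0,0), heading=0, pen down
RT 30: heading 0 -> 330
LT 108: heading 330 -> 78
BK 1.8: (0,0) -> (-0.374,-1.761) [heading=78, draw]
BK 7.6: (-0.374,-1.761) -> (-1.954,-9.195) [heading=78, draw]
LT 323: heading 78 -> 41
FD 11.1: (-1.954,-9.195) -> (6.423,-1.912) [heading=41, draw]
FD 10: (6.423,-1.912) -> (13.97,4.648) [heading=41, draw]
RT 90: heading 41 -> 311
FD 12: (13.97,4.648) -> (21.843,-4.408) [heading=311, draw]
FD 7.1: (21.843,-4.408) -> (26.501,-9.767) [heading=311, draw]
FD 11.8: (26.501,-9.767) -> (34.242,-18.672) [heading=311, draw]
FD 8.9: (34.242,-18.672) -> (40.081,-25.389) [heading=311, draw]
FD 4.9: (40.081,-25.389) -> (43.296,-29.087) [heading=311, draw]
FD 8.1: (43.296,-29.087) -> (48.61,-35.2) [heading=311, draw]
Final: pos=(48.61,-35.2), heading=311, 10 segment(s) drawn
Segments drawn: 10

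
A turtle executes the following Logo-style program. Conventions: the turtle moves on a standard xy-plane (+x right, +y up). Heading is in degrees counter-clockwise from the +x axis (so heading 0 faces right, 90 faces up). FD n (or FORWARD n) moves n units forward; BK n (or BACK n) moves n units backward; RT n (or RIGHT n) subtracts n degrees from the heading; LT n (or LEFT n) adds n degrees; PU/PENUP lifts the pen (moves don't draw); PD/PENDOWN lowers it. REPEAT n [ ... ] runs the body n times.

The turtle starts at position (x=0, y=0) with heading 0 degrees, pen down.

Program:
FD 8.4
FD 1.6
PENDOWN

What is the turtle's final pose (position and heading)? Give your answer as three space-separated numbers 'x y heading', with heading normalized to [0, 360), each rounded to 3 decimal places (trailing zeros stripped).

Executing turtle program step by step:
Start: pos=(0,0), heading=0, pen down
FD 8.4: (0,0) -> (8.4,0) [heading=0, draw]
FD 1.6: (8.4,0) -> (10,0) [heading=0, draw]
PD: pen down
Final: pos=(10,0), heading=0, 2 segment(s) drawn

Answer: 10 0 0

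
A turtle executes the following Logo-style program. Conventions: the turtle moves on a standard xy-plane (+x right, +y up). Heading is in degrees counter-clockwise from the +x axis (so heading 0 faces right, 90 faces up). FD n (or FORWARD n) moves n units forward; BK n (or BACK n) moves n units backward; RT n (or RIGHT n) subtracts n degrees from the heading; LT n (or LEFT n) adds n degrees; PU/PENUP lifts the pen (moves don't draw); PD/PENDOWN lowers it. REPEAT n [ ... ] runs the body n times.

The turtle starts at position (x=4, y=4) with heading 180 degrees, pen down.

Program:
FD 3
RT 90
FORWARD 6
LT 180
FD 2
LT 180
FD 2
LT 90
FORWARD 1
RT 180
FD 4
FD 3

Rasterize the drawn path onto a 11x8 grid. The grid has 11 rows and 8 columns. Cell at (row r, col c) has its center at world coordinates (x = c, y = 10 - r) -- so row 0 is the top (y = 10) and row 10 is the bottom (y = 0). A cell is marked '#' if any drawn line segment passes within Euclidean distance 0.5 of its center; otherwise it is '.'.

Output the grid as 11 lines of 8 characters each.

Segment 0: (4,4) -> (1,4)
Segment 1: (1,4) -> (1,10)
Segment 2: (1,10) -> (1,8)
Segment 3: (1,8) -> (1,10)
Segment 4: (1,10) -> (0,10)
Segment 5: (0,10) -> (4,10)
Segment 6: (4,10) -> (7,10)

Answer: ########
.#......
.#......
.#......
.#......
.#......
.####...
........
........
........
........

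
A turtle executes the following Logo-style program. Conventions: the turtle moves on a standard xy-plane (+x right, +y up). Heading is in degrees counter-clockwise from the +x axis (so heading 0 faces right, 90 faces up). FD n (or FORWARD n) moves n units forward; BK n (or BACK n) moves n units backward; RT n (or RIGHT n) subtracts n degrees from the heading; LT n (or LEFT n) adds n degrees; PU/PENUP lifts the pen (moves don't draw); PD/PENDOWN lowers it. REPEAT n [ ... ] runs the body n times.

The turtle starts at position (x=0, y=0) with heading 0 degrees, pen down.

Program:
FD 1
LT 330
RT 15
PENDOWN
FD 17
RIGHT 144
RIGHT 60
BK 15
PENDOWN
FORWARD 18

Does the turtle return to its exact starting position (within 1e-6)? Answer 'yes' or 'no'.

Executing turtle program step by step:
Start: pos=(0,0), heading=0, pen down
FD 1: (0,0) -> (1,0) [heading=0, draw]
LT 330: heading 0 -> 330
RT 15: heading 330 -> 315
PD: pen down
FD 17: (1,0) -> (13.021,-12.021) [heading=315, draw]
RT 144: heading 315 -> 171
RT 60: heading 171 -> 111
BK 15: (13.021,-12.021) -> (18.396,-26.025) [heading=111, draw]
PD: pen down
FD 18: (18.396,-26.025) -> (11.946,-9.22) [heading=111, draw]
Final: pos=(11.946,-9.22), heading=111, 4 segment(s) drawn

Start position: (0, 0)
Final position: (11.946, -9.22)
Distance = 15.09; >= 1e-6 -> NOT closed

Answer: no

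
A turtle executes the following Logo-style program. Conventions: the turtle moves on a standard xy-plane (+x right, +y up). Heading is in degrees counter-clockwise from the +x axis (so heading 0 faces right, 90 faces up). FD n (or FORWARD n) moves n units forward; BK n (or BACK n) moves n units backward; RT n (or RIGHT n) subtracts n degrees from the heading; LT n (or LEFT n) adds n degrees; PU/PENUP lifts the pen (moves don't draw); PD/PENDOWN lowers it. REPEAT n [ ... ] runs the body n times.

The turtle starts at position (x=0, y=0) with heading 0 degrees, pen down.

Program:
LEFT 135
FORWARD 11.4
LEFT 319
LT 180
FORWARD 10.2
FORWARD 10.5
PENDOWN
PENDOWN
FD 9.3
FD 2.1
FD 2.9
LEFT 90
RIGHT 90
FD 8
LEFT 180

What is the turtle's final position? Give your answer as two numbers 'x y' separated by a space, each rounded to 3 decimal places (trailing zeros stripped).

Executing turtle program step by step:
Start: pos=(0,0), heading=0, pen down
LT 135: heading 0 -> 135
FD 11.4: (0,0) -> (-8.061,8.061) [heading=135, draw]
LT 319: heading 135 -> 94
LT 180: heading 94 -> 274
FD 10.2: (-8.061,8.061) -> (-7.35,-2.114) [heading=274, draw]
FD 10.5: (-7.35,-2.114) -> (-6.617,-12.589) [heading=274, draw]
PD: pen down
PD: pen down
FD 9.3: (-6.617,-12.589) -> (-5.968,-21.866) [heading=274, draw]
FD 2.1: (-5.968,-21.866) -> (-5.822,-23.961) [heading=274, draw]
FD 2.9: (-5.822,-23.961) -> (-5.62,-26.854) [heading=274, draw]
LT 90: heading 274 -> 4
RT 90: heading 4 -> 274
FD 8: (-5.62,-26.854) -> (-5.061,-34.834) [heading=274, draw]
LT 180: heading 274 -> 94
Final: pos=(-5.061,-34.834), heading=94, 7 segment(s) drawn

Answer: -5.061 -34.834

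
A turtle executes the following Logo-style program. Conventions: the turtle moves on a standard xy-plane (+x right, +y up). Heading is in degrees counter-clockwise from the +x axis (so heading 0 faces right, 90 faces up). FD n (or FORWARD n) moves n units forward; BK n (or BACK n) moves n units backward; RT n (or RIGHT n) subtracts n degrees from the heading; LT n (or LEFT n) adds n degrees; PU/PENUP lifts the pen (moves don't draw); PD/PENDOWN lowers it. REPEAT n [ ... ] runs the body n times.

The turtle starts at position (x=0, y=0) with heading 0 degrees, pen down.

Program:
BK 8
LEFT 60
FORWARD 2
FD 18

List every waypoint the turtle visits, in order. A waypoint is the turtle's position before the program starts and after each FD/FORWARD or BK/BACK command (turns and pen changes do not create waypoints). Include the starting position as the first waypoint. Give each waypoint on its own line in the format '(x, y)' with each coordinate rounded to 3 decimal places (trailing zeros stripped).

Answer: (0, 0)
(-8, 0)
(-7, 1.732)
(2, 17.321)

Derivation:
Executing turtle program step by step:
Start: pos=(0,0), heading=0, pen down
BK 8: (0,0) -> (-8,0) [heading=0, draw]
LT 60: heading 0 -> 60
FD 2: (-8,0) -> (-7,1.732) [heading=60, draw]
FD 18: (-7,1.732) -> (2,17.321) [heading=60, draw]
Final: pos=(2,17.321), heading=60, 3 segment(s) drawn
Waypoints (4 total):
(0, 0)
(-8, 0)
(-7, 1.732)
(2, 17.321)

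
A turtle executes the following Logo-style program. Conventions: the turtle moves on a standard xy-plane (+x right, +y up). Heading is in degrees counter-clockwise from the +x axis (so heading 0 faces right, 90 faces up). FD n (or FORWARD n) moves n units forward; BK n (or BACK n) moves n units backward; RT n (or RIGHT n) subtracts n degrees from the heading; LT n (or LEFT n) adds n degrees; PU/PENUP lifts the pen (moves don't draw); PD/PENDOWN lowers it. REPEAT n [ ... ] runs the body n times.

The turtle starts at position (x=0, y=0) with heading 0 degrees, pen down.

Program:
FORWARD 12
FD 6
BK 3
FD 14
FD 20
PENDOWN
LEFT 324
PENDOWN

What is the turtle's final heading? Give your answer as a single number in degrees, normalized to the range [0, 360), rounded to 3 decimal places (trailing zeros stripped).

Executing turtle program step by step:
Start: pos=(0,0), heading=0, pen down
FD 12: (0,0) -> (12,0) [heading=0, draw]
FD 6: (12,0) -> (18,0) [heading=0, draw]
BK 3: (18,0) -> (15,0) [heading=0, draw]
FD 14: (15,0) -> (29,0) [heading=0, draw]
FD 20: (29,0) -> (49,0) [heading=0, draw]
PD: pen down
LT 324: heading 0 -> 324
PD: pen down
Final: pos=(49,0), heading=324, 5 segment(s) drawn

Answer: 324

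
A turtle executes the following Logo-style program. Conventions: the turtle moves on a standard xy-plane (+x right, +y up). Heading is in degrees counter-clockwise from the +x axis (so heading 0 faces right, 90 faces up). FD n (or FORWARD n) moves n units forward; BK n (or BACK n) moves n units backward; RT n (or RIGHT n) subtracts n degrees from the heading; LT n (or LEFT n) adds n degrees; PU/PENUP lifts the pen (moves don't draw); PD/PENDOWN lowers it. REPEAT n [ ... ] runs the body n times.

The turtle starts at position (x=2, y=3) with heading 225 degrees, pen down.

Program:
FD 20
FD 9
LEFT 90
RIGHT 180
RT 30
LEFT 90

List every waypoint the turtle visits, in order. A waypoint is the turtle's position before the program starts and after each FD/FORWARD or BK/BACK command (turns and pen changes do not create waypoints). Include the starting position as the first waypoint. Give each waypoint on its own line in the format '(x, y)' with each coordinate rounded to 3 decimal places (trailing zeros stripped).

Answer: (2, 3)
(-12.142, -11.142)
(-18.506, -17.506)

Derivation:
Executing turtle program step by step:
Start: pos=(2,3), heading=225, pen down
FD 20: (2,3) -> (-12.142,-11.142) [heading=225, draw]
FD 9: (-12.142,-11.142) -> (-18.506,-17.506) [heading=225, draw]
LT 90: heading 225 -> 315
RT 180: heading 315 -> 135
RT 30: heading 135 -> 105
LT 90: heading 105 -> 195
Final: pos=(-18.506,-17.506), heading=195, 2 segment(s) drawn
Waypoints (3 total):
(2, 3)
(-12.142, -11.142)
(-18.506, -17.506)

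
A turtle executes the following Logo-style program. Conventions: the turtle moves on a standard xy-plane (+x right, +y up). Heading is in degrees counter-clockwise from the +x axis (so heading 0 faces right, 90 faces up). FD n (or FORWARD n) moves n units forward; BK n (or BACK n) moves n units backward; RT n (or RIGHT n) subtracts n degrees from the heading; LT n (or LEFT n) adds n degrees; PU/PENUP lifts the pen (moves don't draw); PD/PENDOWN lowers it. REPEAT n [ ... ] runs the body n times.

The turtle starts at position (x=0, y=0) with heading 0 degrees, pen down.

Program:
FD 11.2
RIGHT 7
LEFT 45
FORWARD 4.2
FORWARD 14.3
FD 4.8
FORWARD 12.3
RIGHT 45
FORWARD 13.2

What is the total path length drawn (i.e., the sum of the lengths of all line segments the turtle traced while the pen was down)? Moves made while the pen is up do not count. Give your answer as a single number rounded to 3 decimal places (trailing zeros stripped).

Executing turtle program step by step:
Start: pos=(0,0), heading=0, pen down
FD 11.2: (0,0) -> (11.2,0) [heading=0, draw]
RT 7: heading 0 -> 353
LT 45: heading 353 -> 38
FD 4.2: (11.2,0) -> (14.51,2.586) [heading=38, draw]
FD 14.3: (14.51,2.586) -> (25.778,11.39) [heading=38, draw]
FD 4.8: (25.778,11.39) -> (29.561,14.345) [heading=38, draw]
FD 12.3: (29.561,14.345) -> (39.253,21.918) [heading=38, draw]
RT 45: heading 38 -> 353
FD 13.2: (39.253,21.918) -> (52.355,20.309) [heading=353, draw]
Final: pos=(52.355,20.309), heading=353, 6 segment(s) drawn

Segment lengths:
  seg 1: (0,0) -> (11.2,0), length = 11.2
  seg 2: (11.2,0) -> (14.51,2.586), length = 4.2
  seg 3: (14.51,2.586) -> (25.778,11.39), length = 14.3
  seg 4: (25.778,11.39) -> (29.561,14.345), length = 4.8
  seg 5: (29.561,14.345) -> (39.253,21.918), length = 12.3
  seg 6: (39.253,21.918) -> (52.355,20.309), length = 13.2
Total = 60

Answer: 60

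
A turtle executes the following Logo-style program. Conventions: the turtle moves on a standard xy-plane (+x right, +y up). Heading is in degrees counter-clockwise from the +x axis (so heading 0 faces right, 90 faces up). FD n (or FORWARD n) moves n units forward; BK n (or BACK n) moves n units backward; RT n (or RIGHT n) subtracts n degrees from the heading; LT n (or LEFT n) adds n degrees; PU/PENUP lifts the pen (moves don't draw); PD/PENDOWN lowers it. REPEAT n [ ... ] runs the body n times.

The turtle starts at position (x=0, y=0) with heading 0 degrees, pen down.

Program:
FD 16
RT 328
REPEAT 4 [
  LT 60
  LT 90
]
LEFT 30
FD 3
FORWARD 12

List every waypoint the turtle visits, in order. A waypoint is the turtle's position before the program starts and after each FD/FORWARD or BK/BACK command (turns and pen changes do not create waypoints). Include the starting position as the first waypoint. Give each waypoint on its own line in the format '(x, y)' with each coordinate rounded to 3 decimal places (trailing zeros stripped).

Executing turtle program step by step:
Start: pos=(0,0), heading=0, pen down
FD 16: (0,0) -> (16,0) [heading=0, draw]
RT 328: heading 0 -> 32
REPEAT 4 [
  -- iteration 1/4 --
  LT 60: heading 32 -> 92
  LT 90: heading 92 -> 182
  -- iteration 2/4 --
  LT 60: heading 182 -> 242
  LT 90: heading 242 -> 332
  -- iteration 3/4 --
  LT 60: heading 332 -> 32
  LT 90: heading 32 -> 122
  -- iteration 4/4 --
  LT 60: heading 122 -> 182
  LT 90: heading 182 -> 272
]
LT 30: heading 272 -> 302
FD 3: (16,0) -> (17.59,-2.544) [heading=302, draw]
FD 12: (17.59,-2.544) -> (23.949,-12.721) [heading=302, draw]
Final: pos=(23.949,-12.721), heading=302, 3 segment(s) drawn
Waypoints (4 total):
(0, 0)
(16, 0)
(17.59, -2.544)
(23.949, -12.721)

Answer: (0, 0)
(16, 0)
(17.59, -2.544)
(23.949, -12.721)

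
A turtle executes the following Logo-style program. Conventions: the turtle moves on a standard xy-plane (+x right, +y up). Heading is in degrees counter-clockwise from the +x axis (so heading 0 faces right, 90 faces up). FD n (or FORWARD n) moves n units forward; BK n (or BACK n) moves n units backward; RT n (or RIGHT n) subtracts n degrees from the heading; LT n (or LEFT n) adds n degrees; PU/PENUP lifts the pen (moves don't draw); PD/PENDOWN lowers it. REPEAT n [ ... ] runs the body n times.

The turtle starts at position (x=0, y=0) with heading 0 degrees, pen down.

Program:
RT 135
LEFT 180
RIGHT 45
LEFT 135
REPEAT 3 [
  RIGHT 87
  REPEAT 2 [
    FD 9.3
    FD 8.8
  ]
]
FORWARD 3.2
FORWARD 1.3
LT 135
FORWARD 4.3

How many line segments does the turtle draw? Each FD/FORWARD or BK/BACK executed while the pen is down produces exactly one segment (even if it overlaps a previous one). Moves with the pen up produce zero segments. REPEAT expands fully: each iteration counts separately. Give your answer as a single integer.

Answer: 15

Derivation:
Executing turtle program step by step:
Start: pos=(0,0), heading=0, pen down
RT 135: heading 0 -> 225
LT 180: heading 225 -> 45
RT 45: heading 45 -> 0
LT 135: heading 0 -> 135
REPEAT 3 [
  -- iteration 1/3 --
  RT 87: heading 135 -> 48
  REPEAT 2 [
    -- iteration 1/2 --
    FD 9.3: (0,0) -> (6.223,6.911) [heading=48, draw]
    FD 8.8: (6.223,6.911) -> (12.111,13.451) [heading=48, draw]
    -- iteration 2/2 --
    FD 9.3: (12.111,13.451) -> (18.334,20.362) [heading=48, draw]
    FD 8.8: (18.334,20.362) -> (24.223,26.902) [heading=48, draw]
  ]
  -- iteration 2/3 --
  RT 87: heading 48 -> 321
  REPEAT 2 [
    -- iteration 1/2 --
    FD 9.3: (24.223,26.902) -> (31.45,21.049) [heading=321, draw]
    FD 8.8: (31.45,21.049) -> (38.289,15.511) [heading=321, draw]
    -- iteration 2/2 --
    FD 9.3: (38.289,15.511) -> (45.516,9.658) [heading=321, draw]
    FD 8.8: (45.516,9.658) -> (52.355,4.12) [heading=321, draw]
  ]
  -- iteration 3/3 --
  RT 87: heading 321 -> 234
  REPEAT 2 [
    -- iteration 1/2 --
    FD 9.3: (52.355,4.12) -> (46.889,-3.403) [heading=234, draw]
    FD 8.8: (46.889,-3.403) -> (41.716,-10.523) [heading=234, draw]
    -- iteration 2/2 --
    FD 9.3: (41.716,-10.523) -> (36.25,-18.047) [heading=234, draw]
    FD 8.8: (36.25,-18.047) -> (31.077,-25.166) [heading=234, draw]
  ]
]
FD 3.2: (31.077,-25.166) -> (29.196,-27.755) [heading=234, draw]
FD 1.3: (29.196,-27.755) -> (28.432,-28.807) [heading=234, draw]
LT 135: heading 234 -> 9
FD 4.3: (28.432,-28.807) -> (32.679,-28.134) [heading=9, draw]
Final: pos=(32.679,-28.134), heading=9, 15 segment(s) drawn
Segments drawn: 15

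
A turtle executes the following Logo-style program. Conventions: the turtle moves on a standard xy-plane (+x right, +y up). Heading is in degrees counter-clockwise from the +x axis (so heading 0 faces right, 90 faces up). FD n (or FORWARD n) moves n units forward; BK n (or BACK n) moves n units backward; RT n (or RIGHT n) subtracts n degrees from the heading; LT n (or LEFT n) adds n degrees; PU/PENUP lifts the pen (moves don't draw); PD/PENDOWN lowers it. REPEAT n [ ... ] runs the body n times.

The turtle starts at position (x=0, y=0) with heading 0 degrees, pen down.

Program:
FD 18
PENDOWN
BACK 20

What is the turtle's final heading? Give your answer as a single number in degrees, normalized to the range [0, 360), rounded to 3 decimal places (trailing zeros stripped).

Answer: 0

Derivation:
Executing turtle program step by step:
Start: pos=(0,0), heading=0, pen down
FD 18: (0,0) -> (18,0) [heading=0, draw]
PD: pen down
BK 20: (18,0) -> (-2,0) [heading=0, draw]
Final: pos=(-2,0), heading=0, 2 segment(s) drawn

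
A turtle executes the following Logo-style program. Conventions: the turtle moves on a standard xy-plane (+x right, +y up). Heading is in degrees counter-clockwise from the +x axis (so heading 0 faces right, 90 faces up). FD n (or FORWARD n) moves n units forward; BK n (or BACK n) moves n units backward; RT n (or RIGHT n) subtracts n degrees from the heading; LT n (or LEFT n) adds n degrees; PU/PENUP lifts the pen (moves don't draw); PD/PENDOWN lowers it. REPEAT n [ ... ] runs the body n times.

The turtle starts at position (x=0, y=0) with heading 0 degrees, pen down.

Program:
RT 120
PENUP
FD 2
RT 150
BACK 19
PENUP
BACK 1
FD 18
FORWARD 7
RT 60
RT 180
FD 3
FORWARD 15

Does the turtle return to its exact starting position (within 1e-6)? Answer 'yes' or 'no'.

Executing turtle program step by step:
Start: pos=(0,0), heading=0, pen down
RT 120: heading 0 -> 240
PU: pen up
FD 2: (0,0) -> (-1,-1.732) [heading=240, move]
RT 150: heading 240 -> 90
BK 19: (-1,-1.732) -> (-1,-20.732) [heading=90, move]
PU: pen up
BK 1: (-1,-20.732) -> (-1,-21.732) [heading=90, move]
FD 18: (-1,-21.732) -> (-1,-3.732) [heading=90, move]
FD 7: (-1,-3.732) -> (-1,3.268) [heading=90, move]
RT 60: heading 90 -> 30
RT 180: heading 30 -> 210
FD 3: (-1,3.268) -> (-3.598,1.768) [heading=210, move]
FD 15: (-3.598,1.768) -> (-16.588,-5.732) [heading=210, move]
Final: pos=(-16.588,-5.732), heading=210, 0 segment(s) drawn

Start position: (0, 0)
Final position: (-16.588, -5.732)
Distance = 17.551; >= 1e-6 -> NOT closed

Answer: no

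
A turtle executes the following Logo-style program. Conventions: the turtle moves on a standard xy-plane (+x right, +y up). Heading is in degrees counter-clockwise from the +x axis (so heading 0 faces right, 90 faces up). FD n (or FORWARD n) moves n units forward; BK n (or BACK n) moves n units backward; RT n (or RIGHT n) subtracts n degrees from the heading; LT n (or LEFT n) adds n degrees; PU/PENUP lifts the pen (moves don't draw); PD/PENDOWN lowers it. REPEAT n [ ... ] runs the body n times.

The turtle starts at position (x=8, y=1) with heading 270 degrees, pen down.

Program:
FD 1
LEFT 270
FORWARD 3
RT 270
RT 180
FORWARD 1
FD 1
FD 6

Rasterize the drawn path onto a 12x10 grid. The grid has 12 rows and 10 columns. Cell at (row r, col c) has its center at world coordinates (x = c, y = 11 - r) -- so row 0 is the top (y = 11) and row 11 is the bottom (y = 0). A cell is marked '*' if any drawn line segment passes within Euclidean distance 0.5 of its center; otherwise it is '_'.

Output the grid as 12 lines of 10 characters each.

Segment 0: (8,1) -> (8,0)
Segment 1: (8,0) -> (5,0)
Segment 2: (5,0) -> (5,1)
Segment 3: (5,1) -> (5,2)
Segment 4: (5,2) -> (5,8)

Answer: __________
__________
__________
_____*____
_____*____
_____*____
_____*____
_____*____
_____*____
_____*____
_____*__*_
_____****_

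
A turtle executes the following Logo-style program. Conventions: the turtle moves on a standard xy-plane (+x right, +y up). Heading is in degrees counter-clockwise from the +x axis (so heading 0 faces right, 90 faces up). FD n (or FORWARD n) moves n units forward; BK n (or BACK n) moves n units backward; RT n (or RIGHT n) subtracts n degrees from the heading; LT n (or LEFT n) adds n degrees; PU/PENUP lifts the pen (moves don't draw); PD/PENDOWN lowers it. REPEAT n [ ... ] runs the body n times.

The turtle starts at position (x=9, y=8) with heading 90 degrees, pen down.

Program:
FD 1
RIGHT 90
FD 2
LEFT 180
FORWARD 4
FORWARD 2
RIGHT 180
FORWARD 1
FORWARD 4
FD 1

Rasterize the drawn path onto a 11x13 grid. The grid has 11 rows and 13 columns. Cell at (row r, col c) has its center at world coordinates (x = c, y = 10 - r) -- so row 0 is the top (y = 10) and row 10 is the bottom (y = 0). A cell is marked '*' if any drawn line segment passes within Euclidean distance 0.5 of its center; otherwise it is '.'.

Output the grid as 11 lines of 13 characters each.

Answer: .............
.....*******.
.........*...
.............
.............
.............
.............
.............
.............
.............
.............

Derivation:
Segment 0: (9,8) -> (9,9)
Segment 1: (9,9) -> (11,9)
Segment 2: (11,9) -> (7,9)
Segment 3: (7,9) -> (5,9)
Segment 4: (5,9) -> (6,9)
Segment 5: (6,9) -> (10,9)
Segment 6: (10,9) -> (11,9)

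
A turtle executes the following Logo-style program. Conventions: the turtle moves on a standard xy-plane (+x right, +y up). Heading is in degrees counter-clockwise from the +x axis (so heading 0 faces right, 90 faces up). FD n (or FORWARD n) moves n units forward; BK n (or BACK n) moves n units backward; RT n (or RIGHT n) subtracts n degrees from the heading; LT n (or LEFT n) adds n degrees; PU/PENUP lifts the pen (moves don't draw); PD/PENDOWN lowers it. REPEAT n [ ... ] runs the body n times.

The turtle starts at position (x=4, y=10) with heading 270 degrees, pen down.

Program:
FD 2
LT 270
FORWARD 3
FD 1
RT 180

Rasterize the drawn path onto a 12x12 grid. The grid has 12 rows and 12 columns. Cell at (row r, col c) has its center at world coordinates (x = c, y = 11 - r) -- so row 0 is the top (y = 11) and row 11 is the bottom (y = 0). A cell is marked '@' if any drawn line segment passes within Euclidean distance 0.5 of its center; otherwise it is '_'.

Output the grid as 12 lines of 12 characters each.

Segment 0: (4,10) -> (4,8)
Segment 1: (4,8) -> (1,8)
Segment 2: (1,8) -> (-0,8)

Answer: ____________
____@_______
____@_______
@@@@@_______
____________
____________
____________
____________
____________
____________
____________
____________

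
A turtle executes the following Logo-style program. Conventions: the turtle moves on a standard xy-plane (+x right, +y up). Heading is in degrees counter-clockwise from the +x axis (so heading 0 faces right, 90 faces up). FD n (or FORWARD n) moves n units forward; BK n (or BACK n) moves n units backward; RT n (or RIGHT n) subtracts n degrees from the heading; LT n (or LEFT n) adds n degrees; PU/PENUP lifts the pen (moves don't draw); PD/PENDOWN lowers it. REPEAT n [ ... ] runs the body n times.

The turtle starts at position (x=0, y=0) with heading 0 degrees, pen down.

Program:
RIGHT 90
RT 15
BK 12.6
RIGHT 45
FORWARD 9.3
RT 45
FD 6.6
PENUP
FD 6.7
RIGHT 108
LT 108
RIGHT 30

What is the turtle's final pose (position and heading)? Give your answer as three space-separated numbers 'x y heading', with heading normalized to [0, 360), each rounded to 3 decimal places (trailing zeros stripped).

Executing turtle program step by step:
Start: pos=(0,0), heading=0, pen down
RT 90: heading 0 -> 270
RT 15: heading 270 -> 255
BK 12.6: (0,0) -> (3.261,12.171) [heading=255, draw]
RT 45: heading 255 -> 210
FD 9.3: (3.261,12.171) -> (-4.793,7.521) [heading=210, draw]
RT 45: heading 210 -> 165
FD 6.6: (-4.793,7.521) -> (-11.168,9.229) [heading=165, draw]
PU: pen up
FD 6.7: (-11.168,9.229) -> (-17.64,10.963) [heading=165, move]
RT 108: heading 165 -> 57
LT 108: heading 57 -> 165
RT 30: heading 165 -> 135
Final: pos=(-17.64,10.963), heading=135, 3 segment(s) drawn

Answer: -17.64 10.963 135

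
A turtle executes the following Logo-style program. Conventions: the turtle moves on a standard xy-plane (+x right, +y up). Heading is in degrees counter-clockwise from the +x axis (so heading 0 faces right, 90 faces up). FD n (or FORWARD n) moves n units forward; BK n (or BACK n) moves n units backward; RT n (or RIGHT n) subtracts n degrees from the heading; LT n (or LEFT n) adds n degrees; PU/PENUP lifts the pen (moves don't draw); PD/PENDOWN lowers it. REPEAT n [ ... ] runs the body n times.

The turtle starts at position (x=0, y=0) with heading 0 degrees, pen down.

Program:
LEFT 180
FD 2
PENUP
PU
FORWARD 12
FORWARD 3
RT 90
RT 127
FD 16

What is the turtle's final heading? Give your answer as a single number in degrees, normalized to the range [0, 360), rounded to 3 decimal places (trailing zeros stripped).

Executing turtle program step by step:
Start: pos=(0,0), heading=0, pen down
LT 180: heading 0 -> 180
FD 2: (0,0) -> (-2,0) [heading=180, draw]
PU: pen up
PU: pen up
FD 12: (-2,0) -> (-14,0) [heading=180, move]
FD 3: (-14,0) -> (-17,0) [heading=180, move]
RT 90: heading 180 -> 90
RT 127: heading 90 -> 323
FD 16: (-17,0) -> (-4.222,-9.629) [heading=323, move]
Final: pos=(-4.222,-9.629), heading=323, 1 segment(s) drawn

Answer: 323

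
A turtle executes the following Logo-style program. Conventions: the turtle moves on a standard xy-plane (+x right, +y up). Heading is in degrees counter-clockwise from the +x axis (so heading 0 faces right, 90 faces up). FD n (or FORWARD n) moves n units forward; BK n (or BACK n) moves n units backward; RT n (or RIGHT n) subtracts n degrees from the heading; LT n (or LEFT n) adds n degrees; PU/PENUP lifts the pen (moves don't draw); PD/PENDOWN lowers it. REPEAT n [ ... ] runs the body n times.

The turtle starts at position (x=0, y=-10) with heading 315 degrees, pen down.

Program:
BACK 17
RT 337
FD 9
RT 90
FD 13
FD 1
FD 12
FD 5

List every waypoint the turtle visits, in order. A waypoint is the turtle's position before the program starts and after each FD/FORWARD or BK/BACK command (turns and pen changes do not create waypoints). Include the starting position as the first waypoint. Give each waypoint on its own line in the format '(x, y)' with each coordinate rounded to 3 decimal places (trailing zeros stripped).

Answer: (0, -10)
(-12.021, 2.021)
(-3.676, -1.351)
(-8.546, -13.404)
(-8.921, -14.331)
(-13.416, -25.457)
(-15.289, -30.093)

Derivation:
Executing turtle program step by step:
Start: pos=(0,-10), heading=315, pen down
BK 17: (0,-10) -> (-12.021,2.021) [heading=315, draw]
RT 337: heading 315 -> 338
FD 9: (-12.021,2.021) -> (-3.676,-1.351) [heading=338, draw]
RT 90: heading 338 -> 248
FD 13: (-3.676,-1.351) -> (-8.546,-13.404) [heading=248, draw]
FD 1: (-8.546,-13.404) -> (-8.921,-14.331) [heading=248, draw]
FD 12: (-8.921,-14.331) -> (-13.416,-25.457) [heading=248, draw]
FD 5: (-13.416,-25.457) -> (-15.289,-30.093) [heading=248, draw]
Final: pos=(-15.289,-30.093), heading=248, 6 segment(s) drawn
Waypoints (7 total):
(0, -10)
(-12.021, 2.021)
(-3.676, -1.351)
(-8.546, -13.404)
(-8.921, -14.331)
(-13.416, -25.457)
(-15.289, -30.093)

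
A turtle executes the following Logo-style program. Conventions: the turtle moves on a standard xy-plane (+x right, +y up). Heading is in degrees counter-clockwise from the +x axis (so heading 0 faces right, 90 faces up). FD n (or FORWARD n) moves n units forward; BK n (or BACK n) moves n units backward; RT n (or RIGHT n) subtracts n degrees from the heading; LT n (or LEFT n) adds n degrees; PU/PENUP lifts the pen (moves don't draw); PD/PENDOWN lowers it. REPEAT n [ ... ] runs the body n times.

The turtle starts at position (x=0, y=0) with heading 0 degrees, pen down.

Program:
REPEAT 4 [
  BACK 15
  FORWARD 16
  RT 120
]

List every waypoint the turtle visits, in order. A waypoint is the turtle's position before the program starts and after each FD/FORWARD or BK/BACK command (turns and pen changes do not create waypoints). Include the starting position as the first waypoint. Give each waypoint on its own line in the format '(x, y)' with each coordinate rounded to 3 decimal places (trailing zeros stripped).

Executing turtle program step by step:
Start: pos=(0,0), heading=0, pen down
REPEAT 4 [
  -- iteration 1/4 --
  BK 15: (0,0) -> (-15,0) [heading=0, draw]
  FD 16: (-15,0) -> (1,0) [heading=0, draw]
  RT 120: heading 0 -> 240
  -- iteration 2/4 --
  BK 15: (1,0) -> (8.5,12.99) [heading=240, draw]
  FD 16: (8.5,12.99) -> (0.5,-0.866) [heading=240, draw]
  RT 120: heading 240 -> 120
  -- iteration 3/4 --
  BK 15: (0.5,-0.866) -> (8,-13.856) [heading=120, draw]
  FD 16: (8,-13.856) -> (0,0) [heading=120, draw]
  RT 120: heading 120 -> 0
  -- iteration 4/4 --
  BK 15: (0,0) -> (-15,0) [heading=0, draw]
  FD 16: (-15,0) -> (1,0) [heading=0, draw]
  RT 120: heading 0 -> 240
]
Final: pos=(1,0), heading=240, 8 segment(s) drawn
Waypoints (9 total):
(0, 0)
(-15, 0)
(1, 0)
(8.5, 12.99)
(0.5, -0.866)
(8, -13.856)
(0, 0)
(-15, 0)
(1, 0)

Answer: (0, 0)
(-15, 0)
(1, 0)
(8.5, 12.99)
(0.5, -0.866)
(8, -13.856)
(0, 0)
(-15, 0)
(1, 0)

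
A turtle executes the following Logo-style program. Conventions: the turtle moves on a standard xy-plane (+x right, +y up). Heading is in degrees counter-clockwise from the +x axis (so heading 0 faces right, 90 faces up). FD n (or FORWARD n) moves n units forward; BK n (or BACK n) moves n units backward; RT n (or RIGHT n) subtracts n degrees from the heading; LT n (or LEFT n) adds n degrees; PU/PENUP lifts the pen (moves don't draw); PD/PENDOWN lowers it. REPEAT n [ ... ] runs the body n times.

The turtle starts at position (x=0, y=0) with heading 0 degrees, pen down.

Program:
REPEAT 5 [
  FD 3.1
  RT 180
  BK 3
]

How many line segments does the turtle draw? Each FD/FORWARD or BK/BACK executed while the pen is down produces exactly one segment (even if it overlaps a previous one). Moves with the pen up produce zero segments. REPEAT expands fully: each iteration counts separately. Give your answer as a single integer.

Answer: 10

Derivation:
Executing turtle program step by step:
Start: pos=(0,0), heading=0, pen down
REPEAT 5 [
  -- iteration 1/5 --
  FD 3.1: (0,0) -> (3.1,0) [heading=0, draw]
  RT 180: heading 0 -> 180
  BK 3: (3.1,0) -> (6.1,0) [heading=180, draw]
  -- iteration 2/5 --
  FD 3.1: (6.1,0) -> (3,0) [heading=180, draw]
  RT 180: heading 180 -> 0
  BK 3: (3,0) -> (0,0) [heading=0, draw]
  -- iteration 3/5 --
  FD 3.1: (0,0) -> (3.1,0) [heading=0, draw]
  RT 180: heading 0 -> 180
  BK 3: (3.1,0) -> (6.1,0) [heading=180, draw]
  -- iteration 4/5 --
  FD 3.1: (6.1,0) -> (3,0) [heading=180, draw]
  RT 180: heading 180 -> 0
  BK 3: (3,0) -> (0,0) [heading=0, draw]
  -- iteration 5/5 --
  FD 3.1: (0,0) -> (3.1,0) [heading=0, draw]
  RT 180: heading 0 -> 180
  BK 3: (3.1,0) -> (6.1,0) [heading=180, draw]
]
Final: pos=(6.1,0), heading=180, 10 segment(s) drawn
Segments drawn: 10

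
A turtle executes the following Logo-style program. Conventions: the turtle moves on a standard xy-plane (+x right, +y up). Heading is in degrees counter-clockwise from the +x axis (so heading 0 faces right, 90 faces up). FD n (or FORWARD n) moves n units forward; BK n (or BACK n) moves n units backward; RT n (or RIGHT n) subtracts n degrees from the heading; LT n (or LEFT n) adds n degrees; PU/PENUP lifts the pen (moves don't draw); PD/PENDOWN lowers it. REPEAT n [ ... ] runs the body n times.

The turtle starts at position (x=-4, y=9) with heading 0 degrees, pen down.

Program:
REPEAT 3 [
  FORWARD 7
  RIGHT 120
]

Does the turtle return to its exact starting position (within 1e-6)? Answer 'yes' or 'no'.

Answer: yes

Derivation:
Executing turtle program step by step:
Start: pos=(-4,9), heading=0, pen down
REPEAT 3 [
  -- iteration 1/3 --
  FD 7: (-4,9) -> (3,9) [heading=0, draw]
  RT 120: heading 0 -> 240
  -- iteration 2/3 --
  FD 7: (3,9) -> (-0.5,2.938) [heading=240, draw]
  RT 120: heading 240 -> 120
  -- iteration 3/3 --
  FD 7: (-0.5,2.938) -> (-4,9) [heading=120, draw]
  RT 120: heading 120 -> 0
]
Final: pos=(-4,9), heading=0, 3 segment(s) drawn

Start position: (-4, 9)
Final position: (-4, 9)
Distance = 0; < 1e-6 -> CLOSED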